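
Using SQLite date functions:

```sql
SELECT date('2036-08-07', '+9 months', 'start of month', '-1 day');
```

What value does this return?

2037-04-30

Adding +9 months to 2036-08-07 gives 2037-05-07.
`start of month` rewinds 2037-05-07 to 2037-05-01.
Going back 1 day from 2037-05-01 reaches 2037-04-30 (last day of April, 30 days).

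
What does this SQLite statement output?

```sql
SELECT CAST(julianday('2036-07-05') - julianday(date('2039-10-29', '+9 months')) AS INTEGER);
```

-1485

Adding +9 months to 2039-10-29 gives 2040-07-29.
26 days remain in July 2036 after the 5th (31 − 5).
Full months from August 2036 through June 2040 contribute their day counts.
Then 29 days into July 2040.
Total: 26 + 31 + 30 + 31 + 30 + 31 + 31 + 28 + 31 + 30 + 31 + 30 + 31 + 31 + 30 + 31 + 30 + 31 + 31 + 28 + 31 + 30 + 31 + 30 + 31 + 31 + 30 + 31 + 30 + 31 + 31 + 28 + 31 + 30 + 31 + 30 + 31 + 31 + 30 + 31 + 30 + 31 + 31 + 29 + 31 + 30 + 31 + 30 + 29 = 1485.
The subtraction is earlier − later, so the result is −1485 → -1485.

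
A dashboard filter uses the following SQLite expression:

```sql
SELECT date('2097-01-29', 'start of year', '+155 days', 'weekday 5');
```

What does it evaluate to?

`start of year` rewinds 2097-01-29 to 2097-01-01.
Applying '+155 days' to 2097-01-01: counting 155 days forward gives 2097-06-05.
`weekday 5` advances to the next Friday; 2097-06-05 is a Wednesday, so it moves forward to 2097-06-07.

2097-06-07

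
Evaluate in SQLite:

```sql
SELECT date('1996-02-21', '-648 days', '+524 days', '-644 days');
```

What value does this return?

Applying '-648 days' to 1996-02-21: counting 648 days back gives 1994-05-14.
Applying '+524 days' to 1994-05-14: counting 524 days forward gives 1995-10-20.
Applying '-644 days' to 1995-10-20: counting 644 days back gives 1994-01-14.

1994-01-14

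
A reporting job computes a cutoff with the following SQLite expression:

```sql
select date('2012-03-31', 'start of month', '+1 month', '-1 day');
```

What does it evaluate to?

`start of month` rewinds 2012-03-31 to 2012-03-01.
Adding +1 month to 2012-03-01 gives 2012-04-01.
Going back 1 day from 2012-04-01 reaches 2012-03-31 (last day of March, 31 days).

2012-03-31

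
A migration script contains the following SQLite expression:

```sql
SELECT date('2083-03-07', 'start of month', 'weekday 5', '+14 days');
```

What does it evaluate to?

`start of month` rewinds 2083-03-07 to 2083-03-01.
`weekday 5` advances to the next Friday; 2083-03-01 is a Monday, so it moves forward to 2083-03-05.
Advancing 14 more days within March lands on 2083-03-19.

2083-03-19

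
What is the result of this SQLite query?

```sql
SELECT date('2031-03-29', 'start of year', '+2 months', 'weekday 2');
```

`start of year` rewinds 2031-03-29 to 2031-01-01.
Adding +2 months to 2031-01-01 gives 2031-03-01.
`weekday 2` advances to the next Tuesday; 2031-03-01 is a Saturday, so it moves forward to 2031-03-04.

2031-03-04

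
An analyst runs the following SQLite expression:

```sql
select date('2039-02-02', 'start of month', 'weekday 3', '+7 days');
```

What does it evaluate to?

2039-02-09

`start of month` rewinds 2039-02-02 to 2039-02-01.
`weekday 3` advances to the next Wednesday; 2039-02-01 is a Tuesday, so it moves forward to 2039-02-02.
Advancing 7 more days within February lands on 2039-02-09.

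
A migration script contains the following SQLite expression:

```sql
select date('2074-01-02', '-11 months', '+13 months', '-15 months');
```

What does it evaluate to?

2072-12-02

Adding -11 months to 2074-01-02 gives 2073-02-02.
Adding +13 months to 2073-02-02 gives 2074-03-02.
Adding -15 months to 2074-03-02 gives 2072-12-02.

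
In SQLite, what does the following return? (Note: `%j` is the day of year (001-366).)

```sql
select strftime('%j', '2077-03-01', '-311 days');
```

115

First apply '-311 days': 2077-03-01 → 2076-04-24.
Day-of-year for 2076-04-24: days since 2076-01-01 inclusive = 115, zero-padded to 115.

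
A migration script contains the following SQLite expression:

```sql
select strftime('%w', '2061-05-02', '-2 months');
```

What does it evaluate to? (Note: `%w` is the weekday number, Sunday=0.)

First apply '-2 months': 2061-05-02 → 2061-03-02.
2061-03-02 is a Wednesday; with Sunday=0 that is 3.

3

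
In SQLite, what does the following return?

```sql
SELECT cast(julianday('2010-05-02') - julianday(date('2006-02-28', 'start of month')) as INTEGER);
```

1551

`start of month` rewinds 2006-02-28 to 2006-02-01.
27 days remain in February 2006 after the 1st (28 − 1).
Full months from March 2006 through April 2010 contribute their day counts.
Then 2 days into May 2010.
Total: 27 + 31 + 30 + 31 + 30 + 31 + 31 + 30 + 31 + 30 + 31 + 31 + 28 + 31 + 30 + 31 + 30 + 31 + 31 + 30 + 31 + 30 + 31 + 31 + 29 + 31 + 30 + 31 + 30 + 31 + 31 + 30 + 31 + 30 + 31 + 31 + 28 + 31 + 30 + 31 + 30 + 31 + 31 + 30 + 31 + 30 + 31 + 31 + 28 + 31 + 30 + 2 = 1551.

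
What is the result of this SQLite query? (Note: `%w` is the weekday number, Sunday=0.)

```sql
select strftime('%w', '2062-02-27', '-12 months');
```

0

First apply '-12 months': 2062-02-27 → 2061-02-27.
2061-02-27 is a Sunday; with Sunday=0 that is 0.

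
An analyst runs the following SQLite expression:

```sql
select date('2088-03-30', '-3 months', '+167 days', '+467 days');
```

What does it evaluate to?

2089-09-24

Adding -3 months to 2088-03-30 gives 2087-12-30.
Applying '+167 days' to 2087-12-30: counting 167 days forward gives 2088-06-14.
Applying '+467 days' to 2088-06-14: counting 467 days forward gives 2089-09-24.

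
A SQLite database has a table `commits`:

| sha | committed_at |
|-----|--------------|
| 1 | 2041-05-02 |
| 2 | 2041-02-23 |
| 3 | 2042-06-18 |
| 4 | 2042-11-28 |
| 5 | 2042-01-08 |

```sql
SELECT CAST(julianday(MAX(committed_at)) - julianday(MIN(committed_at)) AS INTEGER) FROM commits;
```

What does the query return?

MIN = 2041-02-23, MAX = 2042-11-28.
5 days remain in February 2041 after the 23rd (28 − 23).
Full months from March 2041 through October 2042 contribute their day counts.
Then 28 days into November 2042.
Total: 5 + 31 + 30 + 31 + 30 + 31 + 31 + 30 + 31 + 30 + 31 + 31 + 28 + 31 + 30 + 31 + 30 + 31 + 31 + 30 + 31 + 28 = 643.

643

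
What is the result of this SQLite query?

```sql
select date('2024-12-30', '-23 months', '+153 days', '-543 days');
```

2022-01-05

Adding -23 months to 2024-12-30 gives 2023-01-30.
Applying '+153 days' to 2023-01-30: counting 153 days forward gives 2023-07-02.
Applying '-543 days' to 2023-07-02: counting 543 days back gives 2022-01-05.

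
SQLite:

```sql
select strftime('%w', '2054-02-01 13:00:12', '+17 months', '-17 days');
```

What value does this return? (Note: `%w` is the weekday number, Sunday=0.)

1

First apply '+17 months', '-17 days': 2054-02-01 13:00:12 → 2055-06-14 13:00:12.
2055-06-14 is a Monday; with Sunday=0 that is 1.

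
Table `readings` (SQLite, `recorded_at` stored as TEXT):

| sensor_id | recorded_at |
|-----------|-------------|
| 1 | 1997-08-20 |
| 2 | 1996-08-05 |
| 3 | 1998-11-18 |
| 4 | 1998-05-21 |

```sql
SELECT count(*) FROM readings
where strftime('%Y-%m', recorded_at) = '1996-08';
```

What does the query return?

1

Rows with year-month 1996-08: 1996-08-05 → 1.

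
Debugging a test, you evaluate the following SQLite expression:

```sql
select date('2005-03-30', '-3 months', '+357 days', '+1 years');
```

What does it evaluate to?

2006-12-22

Adding -3 months to 2005-03-30 gives 2004-12-30.
Applying '+357 days' to 2004-12-30: counting 357 days forward gives 2005-12-22.
Adding +1 year to 2005-12-22 gives 2006-12-22.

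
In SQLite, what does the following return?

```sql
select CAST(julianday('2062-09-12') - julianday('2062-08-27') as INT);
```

16

4 days remain in August 2062 after the 27th (31 − 27).
Then 12 days into September 2062.
Total: 4 + 12 = 16.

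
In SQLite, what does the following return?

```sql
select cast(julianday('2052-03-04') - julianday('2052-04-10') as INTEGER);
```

-37

27 days remain in March 2052 after the 4th (31 − 4).
Then 10 days into April 2052.
Total: 27 + 10 = 37.
The subtraction is earlier − later, so the result is −37 → -37.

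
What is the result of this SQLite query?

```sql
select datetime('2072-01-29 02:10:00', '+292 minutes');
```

2072-01-29 07:02:00

292 minutes = 4h 52m; +292 minutes from 2072-01-29 02:10:00 is 2072-01-29 07:02:00.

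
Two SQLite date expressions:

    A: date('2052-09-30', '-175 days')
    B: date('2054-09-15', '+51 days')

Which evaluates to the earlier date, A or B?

A

A = 2052-04-08.
B = 2054-11-05.
A is earlier.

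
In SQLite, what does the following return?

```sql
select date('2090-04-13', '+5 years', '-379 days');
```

2094-03-30

Adding +5 years to 2090-04-13 gives 2095-04-13.
Applying '-379 days' to 2095-04-13: counting 379 days back gives 2094-03-30.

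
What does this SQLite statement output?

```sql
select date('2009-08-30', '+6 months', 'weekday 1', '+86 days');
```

Adding +6 months to 2009-08-30 targets 2010-02-30. February 2010 has only 28 days, so SQLite normalizes the 2-day overflow forward to 2010-03-02.
`weekday 1` advances to the next Monday; 2010-03-02 is a Tuesday, so it moves forward to 2010-03-08.
Applying '+86 days' to 2010-03-08: counting 86 days forward gives 2010-06-02.

2010-06-02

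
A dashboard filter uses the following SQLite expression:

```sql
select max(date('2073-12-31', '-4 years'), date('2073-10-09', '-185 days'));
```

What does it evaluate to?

date('2073-12-31', '-4 years') → 2069-12-31.
date('2073-10-09', '-185 days') → 2073-04-07.
Later of the two is 2073-04-07.

2073-04-07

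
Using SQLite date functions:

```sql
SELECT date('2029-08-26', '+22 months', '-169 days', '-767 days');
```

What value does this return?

Adding +22 months to 2029-08-26 gives 2031-06-26.
Applying '-169 days' to 2031-06-26: counting 169 days back gives 2031-01-08.
Applying '-767 days' to 2031-01-08: counting 767 days back gives 2028-12-02.

2028-12-02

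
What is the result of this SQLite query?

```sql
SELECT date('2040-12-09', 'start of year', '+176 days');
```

`start of year` rewinds 2040-12-09 to 2040-01-01.
Applying '+176 days' to 2040-01-01: counting 176 days forward gives 2040-06-25.

2040-06-25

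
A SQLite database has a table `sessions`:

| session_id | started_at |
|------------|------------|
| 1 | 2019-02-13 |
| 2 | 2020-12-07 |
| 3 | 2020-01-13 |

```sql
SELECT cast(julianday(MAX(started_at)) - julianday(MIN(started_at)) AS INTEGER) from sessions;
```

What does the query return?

MIN = 2019-02-13, MAX = 2020-12-07.
15 days remain in February 2019 after the 13th (28 − 13).
Full months from March 2019 through November 2020 contribute their day counts.
Then 7 days into December 2020.
Total: 15 + 31 + 30 + 31 + 30 + 31 + 31 + 30 + 31 + 30 + 31 + 31 + 29 + 31 + 30 + 31 + 30 + 31 + 31 + 30 + 31 + 30 + 7 = 663.

663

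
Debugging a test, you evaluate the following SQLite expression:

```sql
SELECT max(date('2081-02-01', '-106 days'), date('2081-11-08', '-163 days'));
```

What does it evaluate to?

date('2081-02-01', '-106 days') → 2080-10-18.
date('2081-11-08', '-163 days') → 2081-05-29.
Later of the two is 2081-05-29.

2081-05-29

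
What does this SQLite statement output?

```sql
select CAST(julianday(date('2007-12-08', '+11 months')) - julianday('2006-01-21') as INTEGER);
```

1022

Adding +11 months to 2007-12-08 gives 2008-11-08.
10 days remain in January 2006 after the 21st (31 − 21).
Full months from February 2006 through October 2008 contribute their day counts.
Then 8 days into November 2008.
Total: 10 + 28 + 31 + 30 + 31 + 30 + 31 + 31 + 30 + 31 + 30 + 31 + 31 + 28 + 31 + 30 + 31 + 30 + 31 + 31 + 30 + 31 + 30 + 31 + 31 + 29 + 31 + 30 + 31 + 30 + 31 + 31 + 30 + 31 + 8 = 1022.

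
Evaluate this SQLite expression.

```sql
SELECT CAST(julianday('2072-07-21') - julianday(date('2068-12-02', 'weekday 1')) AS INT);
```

`weekday 1` advances to the next Monday; 2068-12-02 is a Sunday, so it moves forward to 2068-12-03.
28 days remain in December 2068 after the 3rd (31 − 3).
Full months from January 2069 through June 2072 contribute their day counts.
Then 21 days into July 2072.
Total: 28 + 31 + 28 + 31 + 30 + 31 + 30 + 31 + 31 + 30 + 31 + 30 + 31 + 31 + 28 + 31 + 30 + 31 + 30 + 31 + 31 + 30 + 31 + 30 + 31 + 31 + 28 + 31 + 30 + 31 + 30 + 31 + 31 + 30 + 31 + 30 + 31 + 31 + 29 + 31 + 30 + 31 + 30 + 21 = 1326.

1326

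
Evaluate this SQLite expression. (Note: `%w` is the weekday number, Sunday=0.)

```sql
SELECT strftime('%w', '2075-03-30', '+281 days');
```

0

First apply '+281 days': 2075-03-30 → 2076-01-05.
2076-01-05 is a Sunday; with Sunday=0 that is 0.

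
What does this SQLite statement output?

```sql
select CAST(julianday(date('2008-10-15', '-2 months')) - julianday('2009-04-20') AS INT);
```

Adding -2 months to 2008-10-15 gives 2008-08-15.
16 days remain in August 2008 after the 15th (31 − 15).
Full months from September 2008 through March 2009 contribute their day counts.
Then 20 days into April 2009.
Total: 16 + 30 + 31 + 30 + 31 + 31 + 28 + 31 + 20 = 248.
The subtraction is earlier − later, so the result is −248 → -248.

-248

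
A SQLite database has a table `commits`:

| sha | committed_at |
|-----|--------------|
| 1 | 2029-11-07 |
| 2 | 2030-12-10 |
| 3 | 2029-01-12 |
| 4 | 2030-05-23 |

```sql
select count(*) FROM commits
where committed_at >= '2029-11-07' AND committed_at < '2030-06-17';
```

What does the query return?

Rows in [2029-11-07, 2030-06-17): 2029-11-07, 2030-05-23 → 2 rows.

2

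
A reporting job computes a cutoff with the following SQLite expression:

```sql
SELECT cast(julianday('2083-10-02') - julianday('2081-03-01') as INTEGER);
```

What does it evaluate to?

945

30 days remain in March 2081 after the 1st (31 − 1).
Full months from April 2081 through September 2083 contribute their day counts.
Then 2 days into October 2083.
Total: 30 + 30 + 31 + 30 + 31 + 31 + 30 + 31 + 30 + 31 + 31 + 28 + 31 + 30 + 31 + 30 + 31 + 31 + 30 + 31 + 30 + 31 + 31 + 28 + 31 + 30 + 31 + 30 + 31 + 31 + 30 + 2 = 945.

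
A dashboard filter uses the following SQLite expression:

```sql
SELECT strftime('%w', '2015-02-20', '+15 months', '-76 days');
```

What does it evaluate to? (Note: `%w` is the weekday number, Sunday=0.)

6

First apply '+15 months', '-76 days': 2015-02-20 → 2016-03-05.
2016-03-05 is a Saturday; with Sunday=0 that is 6.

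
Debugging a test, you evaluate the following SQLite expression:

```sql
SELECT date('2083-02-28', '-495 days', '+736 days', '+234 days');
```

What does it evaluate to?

Applying '-495 days' to 2083-02-28: counting 495 days back gives 2081-10-21.
Applying '+736 days' to 2081-10-21: counting 736 days forward gives 2083-10-27.
Applying '+234 days' to 2083-10-27: counting 234 days forward gives 2084-06-17.

2084-06-17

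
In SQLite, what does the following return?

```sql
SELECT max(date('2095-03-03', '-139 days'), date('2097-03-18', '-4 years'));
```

2094-10-15

date('2095-03-03', '-139 days') → 2094-10-15.
date('2097-03-18', '-4 years') → 2093-03-18.
Later of the two is 2094-10-15.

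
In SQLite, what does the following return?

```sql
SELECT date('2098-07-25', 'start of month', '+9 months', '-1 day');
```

2099-03-31

`start of month` rewinds 2098-07-25 to 2098-07-01.
Adding +9 months to 2098-07-01 gives 2099-04-01.
Going back 1 day from 2099-04-01 reaches 2099-03-31 (last day of March, 31 days).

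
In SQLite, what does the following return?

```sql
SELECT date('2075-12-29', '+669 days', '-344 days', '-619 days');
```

2075-03-10

Applying '+669 days' to 2075-12-29: counting 669 days forward gives 2077-10-28.
Applying '-344 days' to 2077-10-28: counting 344 days back gives 2076-11-18.
Applying '-619 days' to 2076-11-18: counting 619 days back gives 2075-03-10.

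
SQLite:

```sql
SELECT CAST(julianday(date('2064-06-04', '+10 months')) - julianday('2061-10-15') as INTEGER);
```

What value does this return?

1267

Adding +10 months to 2064-06-04 gives 2065-04-04.
16 days remain in October 2061 after the 15th (31 − 15).
Full months from November 2061 through March 2065 contribute their day counts.
Then 4 days into April 2065.
Total: 16 + 30 + 31 + 31 + 28 + 31 + 30 + 31 + 30 + 31 + 31 + 30 + 31 + 30 + 31 + 31 + 28 + 31 + 30 + 31 + 30 + 31 + 31 + 30 + 31 + 30 + 31 + 31 + 29 + 31 + 30 + 31 + 30 + 31 + 31 + 30 + 31 + 30 + 31 + 31 + 28 + 31 + 4 = 1267.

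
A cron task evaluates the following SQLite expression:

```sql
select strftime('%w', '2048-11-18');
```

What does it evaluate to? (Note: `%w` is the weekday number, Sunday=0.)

3

2048-11-18 is a Wednesday; with Sunday=0 that is 3.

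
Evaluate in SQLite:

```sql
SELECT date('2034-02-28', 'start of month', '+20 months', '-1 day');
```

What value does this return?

2035-09-30

`start of month` rewinds 2034-02-28 to 2034-02-01.
Adding +20 months to 2034-02-01 gives 2035-10-01.
Going back 1 day from 2035-10-01 reaches 2035-09-30 (last day of September, 30 days).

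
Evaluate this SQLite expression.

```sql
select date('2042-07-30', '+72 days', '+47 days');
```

2042-11-26

Applying '+72 days' to 2042-07-30: counting 72 days forward gives 2042-10-10.
Applying '+47 days' to 2042-10-10: counting 47 days forward gives 2042-11-26.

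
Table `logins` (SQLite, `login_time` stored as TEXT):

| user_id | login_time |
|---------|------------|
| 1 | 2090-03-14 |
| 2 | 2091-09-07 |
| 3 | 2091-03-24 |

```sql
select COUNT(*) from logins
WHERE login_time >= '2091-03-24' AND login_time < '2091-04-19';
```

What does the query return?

Rows in [2091-03-24, 2091-04-19): 2091-03-24 → 1 row.

1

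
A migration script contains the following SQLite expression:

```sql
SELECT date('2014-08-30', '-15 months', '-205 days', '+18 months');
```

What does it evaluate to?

Adding -15 months to 2014-08-30 gives 2013-05-30.
Applying '-205 days' to 2013-05-30: counting 205 days back gives 2012-11-06.
Adding +18 months to 2012-11-06 gives 2014-05-06.

2014-05-06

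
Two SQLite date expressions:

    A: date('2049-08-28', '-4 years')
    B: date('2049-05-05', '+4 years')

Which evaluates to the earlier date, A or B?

A = 2045-08-28.
B = 2053-05-05.
A is earlier.

A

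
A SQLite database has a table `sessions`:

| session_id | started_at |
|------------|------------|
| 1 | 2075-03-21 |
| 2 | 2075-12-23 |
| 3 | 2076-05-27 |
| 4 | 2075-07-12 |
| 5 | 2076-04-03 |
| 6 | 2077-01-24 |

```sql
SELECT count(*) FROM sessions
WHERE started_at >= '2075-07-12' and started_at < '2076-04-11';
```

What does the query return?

3

Rows in [2075-07-12, 2076-04-11): 2075-12-23, 2075-07-12, 2076-04-03 → 3 rows.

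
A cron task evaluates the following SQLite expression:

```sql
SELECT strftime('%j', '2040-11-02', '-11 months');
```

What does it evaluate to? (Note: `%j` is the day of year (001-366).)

First apply '-11 months': 2040-11-02 → 2039-12-02.
Day-of-year for 2039-12-02: days since 2039-01-01 inclusive = 336, zero-padded to 336.

336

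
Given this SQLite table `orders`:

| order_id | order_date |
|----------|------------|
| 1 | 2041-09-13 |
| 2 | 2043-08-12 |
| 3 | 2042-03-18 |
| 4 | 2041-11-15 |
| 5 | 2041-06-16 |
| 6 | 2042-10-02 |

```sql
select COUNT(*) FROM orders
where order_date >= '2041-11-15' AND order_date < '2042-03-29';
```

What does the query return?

2

Rows in [2041-11-15, 2042-03-29): 2042-03-18, 2041-11-15 → 2 rows.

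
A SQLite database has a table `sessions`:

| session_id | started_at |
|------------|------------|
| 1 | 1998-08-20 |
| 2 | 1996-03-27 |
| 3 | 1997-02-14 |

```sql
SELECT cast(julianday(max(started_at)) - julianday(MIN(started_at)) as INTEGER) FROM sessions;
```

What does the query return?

MIN = 1996-03-27, MAX = 1998-08-20.
4 days remain in March 1996 after the 27th (31 − 27).
Full months from April 1996 through July 1998 contribute their day counts.
Then 20 days into August 1998.
Total: 4 + 30 + 31 + 30 + 31 + 31 + 30 + 31 + 30 + 31 + 31 + 28 + 31 + 30 + 31 + 30 + 31 + 31 + 30 + 31 + 30 + 31 + 31 + 28 + 31 + 30 + 31 + 30 + 31 + 20 = 876.

876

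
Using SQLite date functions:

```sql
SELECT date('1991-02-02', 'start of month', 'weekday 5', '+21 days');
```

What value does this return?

`start of month` rewinds 1991-02-02 to 1991-02-01.
`weekday 5` advances to the next Friday; 1991-02-01 is already a Friday, so it stays at 1991-02-01.
Advancing 21 more days within February lands on 1991-02-22.

1991-02-22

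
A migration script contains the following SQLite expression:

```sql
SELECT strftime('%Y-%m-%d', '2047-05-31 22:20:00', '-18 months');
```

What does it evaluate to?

First apply '-18 months': 2047-05-31 22:20:00 → 2045-12-01 22:20:00.
`%Y-%m-%d` extracts the ISO date: 2045-12-01.

2045-12-01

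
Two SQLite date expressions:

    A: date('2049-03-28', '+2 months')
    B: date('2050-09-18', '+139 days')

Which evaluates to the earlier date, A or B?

A

A = 2049-05-28.
B = 2051-02-04.
A is earlier.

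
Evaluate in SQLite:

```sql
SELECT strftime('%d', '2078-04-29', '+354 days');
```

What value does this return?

18

First apply '+354 days': 2078-04-29 → 2079-04-18.
`%d` extracts the 2-digit day of month: 18.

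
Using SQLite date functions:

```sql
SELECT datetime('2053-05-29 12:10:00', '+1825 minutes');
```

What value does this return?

2053-05-30 18:35:00

1825 minutes = 30h 25m; +1825 minutes from 2053-05-29 12:10:00 is 2053-05-30 18:35:00 (crosses midnight).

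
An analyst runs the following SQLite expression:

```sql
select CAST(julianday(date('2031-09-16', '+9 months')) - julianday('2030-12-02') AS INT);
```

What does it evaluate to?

562

Adding +9 months to 2031-09-16 gives 2032-06-16.
29 days remain in December 2030 after the 2nd (31 − 2).
Full months from January 2031 through May 2032 contribute their day counts.
Then 16 days into June 2032.
Total: 29 + 31 + 28 + 31 + 30 + 31 + 30 + 31 + 31 + 30 + 31 + 30 + 31 + 31 + 29 + 31 + 30 + 31 + 16 = 562.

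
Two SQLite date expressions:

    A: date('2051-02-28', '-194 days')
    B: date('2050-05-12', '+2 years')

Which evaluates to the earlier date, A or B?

A

A = 2050-08-18.
B = 2052-05-12.
A is earlier.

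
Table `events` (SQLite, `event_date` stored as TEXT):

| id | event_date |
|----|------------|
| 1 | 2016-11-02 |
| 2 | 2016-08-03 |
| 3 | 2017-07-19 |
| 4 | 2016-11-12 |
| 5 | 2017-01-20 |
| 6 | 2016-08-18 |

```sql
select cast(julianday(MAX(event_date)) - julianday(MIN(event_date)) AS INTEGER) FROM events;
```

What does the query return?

MIN = 2016-08-03, MAX = 2017-07-19.
28 days remain in August 2016 after the 3rd (31 − 3).
Full months from September 2016 through June 2017 contribute their day counts.
Then 19 days into July 2017.
Total: 28 + 30 + 31 + 30 + 31 + 31 + 28 + 31 + 30 + 31 + 30 + 19 = 350.

350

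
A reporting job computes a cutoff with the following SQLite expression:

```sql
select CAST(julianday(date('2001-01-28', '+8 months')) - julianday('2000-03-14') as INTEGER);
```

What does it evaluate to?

Adding +8 months to 2001-01-28 gives 2001-09-28.
17 days remain in March 2000 after the 14th (31 − 14).
Full months from April 2000 through August 2001 contribute their day counts.
Then 28 days into September 2001.
Total: 17 + 30 + 31 + 30 + 31 + 31 + 30 + 31 + 30 + 31 + 31 + 28 + 31 + 30 + 31 + 30 + 31 + 31 + 28 = 563.

563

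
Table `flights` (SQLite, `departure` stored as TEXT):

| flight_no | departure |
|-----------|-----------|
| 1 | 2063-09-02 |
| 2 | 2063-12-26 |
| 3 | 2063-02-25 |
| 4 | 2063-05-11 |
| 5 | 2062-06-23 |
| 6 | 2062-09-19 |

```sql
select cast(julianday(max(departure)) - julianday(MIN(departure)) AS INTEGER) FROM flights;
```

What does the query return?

MIN = 2062-06-23, MAX = 2063-12-26.
7 days remain in June 2062 after the 23rd (30 − 23).
Full months from July 2062 through November 2063 contribute their day counts.
Then 26 days into December 2063.
Total: 7 + 31 + 31 + 30 + 31 + 30 + 31 + 31 + 28 + 31 + 30 + 31 + 30 + 31 + 31 + 30 + 31 + 30 + 26 = 551.

551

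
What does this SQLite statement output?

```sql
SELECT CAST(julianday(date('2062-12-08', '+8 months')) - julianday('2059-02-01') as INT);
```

1649

Adding +8 months to 2062-12-08 gives 2063-08-08.
27 days remain in February 2059 after the 1st (28 − 1).
Full months from March 2059 through July 2063 contribute their day counts.
Then 8 days into August 2063.
Total: 27 + 31 + 30 + 31 + 30 + 31 + 31 + 30 + 31 + 30 + 31 + 31 + 29 + 31 + 30 + 31 + 30 + 31 + 31 + 30 + 31 + 30 + 31 + 31 + 28 + 31 + 30 + 31 + 30 + 31 + 31 + 30 + 31 + 30 + 31 + 31 + 28 + 31 + 30 + 31 + 30 + 31 + 31 + 30 + 31 + 30 + 31 + 31 + 28 + 31 + 30 + 31 + 30 + 31 + 8 = 1649.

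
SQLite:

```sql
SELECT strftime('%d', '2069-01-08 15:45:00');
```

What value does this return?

08

`%d` extracts the 2-digit day of month: 08.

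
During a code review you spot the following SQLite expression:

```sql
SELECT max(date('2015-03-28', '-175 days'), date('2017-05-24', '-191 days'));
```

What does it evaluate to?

date('2015-03-28', '-175 days') → 2014-10-04.
date('2017-05-24', '-191 days') → 2016-11-14.
Later of the two is 2016-11-14.

2016-11-14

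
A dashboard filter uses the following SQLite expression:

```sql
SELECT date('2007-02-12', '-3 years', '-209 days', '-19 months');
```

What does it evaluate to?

2001-12-18

Adding -3 years to 2007-02-12 gives 2004-02-12.
Applying '-209 days' to 2004-02-12: counting 209 days back gives 2003-07-18.
Adding -19 months to 2003-07-18 gives 2001-12-18.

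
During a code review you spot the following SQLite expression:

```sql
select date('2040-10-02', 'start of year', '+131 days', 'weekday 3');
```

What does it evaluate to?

`start of year` rewinds 2040-10-02 to 2040-01-01.
Applying '+131 days' to 2040-01-01: counting 131 days forward gives 2040-05-11.
`weekday 3` advances to the next Wednesday; 2040-05-11 is a Friday, so it moves forward to 2040-05-16.

2040-05-16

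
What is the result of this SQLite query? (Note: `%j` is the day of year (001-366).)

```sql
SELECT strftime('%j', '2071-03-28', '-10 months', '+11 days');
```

First apply '-10 months', '+11 days': 2071-03-28 → 2070-06-08.
Day-of-year for 2070-06-08: days since 2070-01-01 inclusive = 159, zero-padded to 159.

159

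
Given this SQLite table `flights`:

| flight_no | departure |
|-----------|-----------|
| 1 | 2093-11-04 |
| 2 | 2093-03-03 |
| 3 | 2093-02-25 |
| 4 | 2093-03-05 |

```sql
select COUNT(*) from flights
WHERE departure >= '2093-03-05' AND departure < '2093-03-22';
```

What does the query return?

1

Rows in [2093-03-05, 2093-03-22): 2093-03-05 → 1 row.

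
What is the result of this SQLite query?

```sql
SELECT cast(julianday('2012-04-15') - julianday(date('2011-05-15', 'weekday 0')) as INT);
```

336

`weekday 0` advances to the next Sunday; 2011-05-15 is already a Sunday, so it stays at 2011-05-15.
16 days remain in May 2011 after the 15th (31 − 15).
Full months from June 2011 through March 2012 contribute their day counts.
Then 15 days into April 2012.
Total: 16 + 30 + 31 + 31 + 30 + 31 + 30 + 31 + 31 + 29 + 31 + 15 = 336.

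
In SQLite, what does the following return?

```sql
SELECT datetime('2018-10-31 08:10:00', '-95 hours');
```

2018-10-27 09:10:00

-95 hours from 2018-10-31 08:10:00 is 2018-10-27 09:10:00 (crosses midnight).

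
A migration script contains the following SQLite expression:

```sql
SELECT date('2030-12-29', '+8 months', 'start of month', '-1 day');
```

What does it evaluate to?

2031-07-31

Adding +8 months to 2030-12-29 gives 2031-08-29.
`start of month` rewinds 2031-08-29 to 2031-08-01.
Going back 1 day from 2031-08-01 reaches 2031-07-31 (last day of July, 31 days).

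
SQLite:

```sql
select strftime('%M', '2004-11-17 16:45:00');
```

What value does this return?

`%M` extracts the 2-digit minute: 45.

45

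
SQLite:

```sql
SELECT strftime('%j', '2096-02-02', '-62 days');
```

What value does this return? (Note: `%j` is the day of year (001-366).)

336

First apply '-62 days': 2096-02-02 → 2095-12-02.
Day-of-year for 2095-12-02: days since 2095-01-01 inclusive = 336, zero-padded to 336.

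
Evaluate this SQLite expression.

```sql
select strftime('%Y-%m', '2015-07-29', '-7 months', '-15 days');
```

First apply '-7 months', '-15 days': 2015-07-29 → 2014-12-14.
`%Y-%m` extracts the year-month: 2014-12.

2014-12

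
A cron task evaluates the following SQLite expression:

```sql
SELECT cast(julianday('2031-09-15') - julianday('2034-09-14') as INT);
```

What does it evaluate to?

-1095

15 days remain in September 2031 after the 15th (30 − 15).
Full months from October 2031 through August 2034 contribute their day counts.
Then 14 days into September 2034.
Total: 15 + 31 + 30 + 31 + 31 + 29 + 31 + 30 + 31 + 30 + 31 + 31 + 30 + 31 + 30 + 31 + 31 + 28 + 31 + 30 + 31 + 30 + 31 + 31 + 30 + 31 + 30 + 31 + 31 + 28 + 31 + 30 + 31 + 30 + 31 + 31 + 14 = 1095.
The subtraction is earlier − later, so the result is −1095 → -1095.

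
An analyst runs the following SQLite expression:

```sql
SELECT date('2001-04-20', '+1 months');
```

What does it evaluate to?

2001-05-20

Adding +1 month to 2001-04-20 gives 2001-05-20.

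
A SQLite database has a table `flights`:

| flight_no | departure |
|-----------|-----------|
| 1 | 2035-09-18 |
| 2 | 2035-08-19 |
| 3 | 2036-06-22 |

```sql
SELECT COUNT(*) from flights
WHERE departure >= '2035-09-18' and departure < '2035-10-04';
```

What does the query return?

Rows in [2035-09-18, 2035-10-04): 2035-09-18 → 1 row.

1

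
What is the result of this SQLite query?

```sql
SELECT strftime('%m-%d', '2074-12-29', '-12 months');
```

12-29

First apply '-12 months': 2074-12-29 → 2073-12-29.
`%m-%d` extracts the month-day: 12-29.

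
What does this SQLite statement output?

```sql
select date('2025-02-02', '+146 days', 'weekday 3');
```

2025-07-02

Applying '+146 days' to 2025-02-02: counting 146 days forward gives 2025-06-28.
`weekday 3` advances to the next Wednesday; 2025-06-28 is a Saturday, so it moves forward to 2025-07-02.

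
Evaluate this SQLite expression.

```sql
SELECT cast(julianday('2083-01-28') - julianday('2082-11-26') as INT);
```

4 days remain in November 2082 after the 26th (30 − 26).
December 2082: 31 days.
Then 28 days into January 2083.
Total: 4 + 31 + 28 = 63.

63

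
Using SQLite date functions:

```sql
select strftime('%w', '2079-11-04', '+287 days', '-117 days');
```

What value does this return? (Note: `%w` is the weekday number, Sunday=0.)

1

First apply '+287 days', '-117 days': 2079-11-04 → 2080-04-22.
2080-04-22 is a Monday; with Sunday=0 that is 1.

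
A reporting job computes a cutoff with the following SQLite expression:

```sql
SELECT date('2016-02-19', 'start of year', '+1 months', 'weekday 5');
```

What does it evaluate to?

2016-02-05

`start of year` rewinds 2016-02-19 to 2016-01-01.
Adding +1 month to 2016-01-01 gives 2016-02-01.
`weekday 5` advances to the next Friday; 2016-02-01 is a Monday, so it moves forward to 2016-02-05.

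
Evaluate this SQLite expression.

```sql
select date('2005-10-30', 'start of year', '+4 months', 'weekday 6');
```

2005-05-07

`start of year` rewinds 2005-10-30 to 2005-01-01.
Adding +4 months to 2005-01-01 gives 2005-05-01.
`weekday 6` advances to the next Saturday; 2005-05-01 is a Sunday, so it moves forward to 2005-05-07.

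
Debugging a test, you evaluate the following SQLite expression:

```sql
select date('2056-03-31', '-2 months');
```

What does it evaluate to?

Adding -2 months to 2056-03-31 gives 2056-01-31.

2056-01-31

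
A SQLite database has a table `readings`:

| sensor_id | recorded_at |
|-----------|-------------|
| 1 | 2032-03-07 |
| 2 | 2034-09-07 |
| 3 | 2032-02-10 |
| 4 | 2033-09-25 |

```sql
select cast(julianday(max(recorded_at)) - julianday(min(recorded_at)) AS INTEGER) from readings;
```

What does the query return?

MIN = 2032-02-10, MAX = 2034-09-07.
19 days remain in February 2032 after the 10th (29 − 10).
Full months from March 2032 through August 2034 contribute their day counts.
Then 7 days into September 2034.
Total: 19 + 31 + 30 + 31 + 30 + 31 + 31 + 30 + 31 + 30 + 31 + 31 + 28 + 31 + 30 + 31 + 30 + 31 + 31 + 30 + 31 + 30 + 31 + 31 + 28 + 31 + 30 + 31 + 30 + 31 + 31 + 7 = 940.

940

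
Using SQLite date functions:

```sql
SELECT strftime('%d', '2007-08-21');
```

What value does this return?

`%d` extracts the 2-digit day of month: 21.

21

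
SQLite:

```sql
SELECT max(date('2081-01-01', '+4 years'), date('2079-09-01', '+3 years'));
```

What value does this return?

2085-01-01

date('2081-01-01', '+4 years') → 2085-01-01.
date('2079-09-01', '+3 years') → 2082-09-01.
Later of the two is 2085-01-01.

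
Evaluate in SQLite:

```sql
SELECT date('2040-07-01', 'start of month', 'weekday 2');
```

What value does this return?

`start of month` rewinds 2040-07-01 to 2040-07-01.
`weekday 2` advances to the next Tuesday; 2040-07-01 is a Sunday, so it moves forward to 2040-07-03.

2040-07-03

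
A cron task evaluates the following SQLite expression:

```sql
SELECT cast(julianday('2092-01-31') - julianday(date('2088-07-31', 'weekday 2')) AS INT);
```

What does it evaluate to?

1276

`weekday 2` advances to the next Tuesday; 2088-07-31 is a Saturday, so it moves forward to 2088-08-03.
28 days remain in August 2088 after the 3rd (31 − 3).
Full months from September 2088 through December 2091 contribute their day counts.
Then 31 days into January 2092.
Total: 28 + 30 + 31 + 30 + 31 + 31 + 28 + 31 + 30 + 31 + 30 + 31 + 31 + 30 + 31 + 30 + 31 + 31 + 28 + 31 + 30 + 31 + 30 + 31 + 31 + 30 + 31 + 30 + 31 + 31 + 28 + 31 + 30 + 31 + 30 + 31 + 31 + 30 + 31 + 30 + 31 + 31 = 1276.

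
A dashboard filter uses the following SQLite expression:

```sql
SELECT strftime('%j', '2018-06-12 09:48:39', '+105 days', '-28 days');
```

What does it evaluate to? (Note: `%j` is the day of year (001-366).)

240

First apply '+105 days', '-28 days': 2018-06-12 09:48:39 → 2018-08-28 09:48:39.
Day-of-year for 2018-08-28: days since 2018-01-01 inclusive = 240, zero-padded to 240.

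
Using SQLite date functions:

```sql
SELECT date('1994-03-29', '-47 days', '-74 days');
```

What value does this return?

Applying '-47 days' to 1994-03-29: counting 47 days back gives 1994-02-10.
Applying '-74 days' to 1994-02-10: counting 74 days back gives 1993-11-28.

1993-11-28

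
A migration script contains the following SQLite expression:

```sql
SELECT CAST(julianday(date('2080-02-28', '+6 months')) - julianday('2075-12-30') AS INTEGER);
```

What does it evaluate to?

1703

Adding +6 months to 2080-02-28 gives 2080-08-28.
1 day remains in December 2075 after the 30th (31 − 30).
Full months from January 2076 through July 2080 contribute their day counts.
Then 28 days into August 2080.
Total: 1 + 31 + 29 + 31 + 30 + 31 + 30 + 31 + 31 + 30 + 31 + 30 + 31 + 31 + 28 + 31 + 30 + 31 + 30 + 31 + 31 + 30 + 31 + 30 + 31 + 31 + 28 + 31 + 30 + 31 + 30 + 31 + 31 + 30 + 31 + 30 + 31 + 31 + 28 + 31 + 30 + 31 + 30 + 31 + 31 + 30 + 31 + 30 + 31 + 31 + 29 + 31 + 30 + 31 + 30 + 31 + 28 = 1703.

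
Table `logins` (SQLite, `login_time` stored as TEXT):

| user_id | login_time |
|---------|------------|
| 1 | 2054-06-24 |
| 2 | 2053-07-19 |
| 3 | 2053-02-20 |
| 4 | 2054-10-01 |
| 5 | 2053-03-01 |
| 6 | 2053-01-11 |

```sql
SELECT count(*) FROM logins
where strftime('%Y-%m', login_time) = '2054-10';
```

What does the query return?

Rows with year-month 2054-10: 2054-10-01 → 1.

1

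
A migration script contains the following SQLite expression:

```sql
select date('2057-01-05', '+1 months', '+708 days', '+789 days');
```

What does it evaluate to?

Adding +1 month to 2057-01-05 gives 2057-02-05.
Applying '+708 days' to 2057-02-05: counting 708 days forward gives 2059-01-14.
Applying '+789 days' to 2059-01-14: counting 789 days forward gives 2061-03-13.

2061-03-13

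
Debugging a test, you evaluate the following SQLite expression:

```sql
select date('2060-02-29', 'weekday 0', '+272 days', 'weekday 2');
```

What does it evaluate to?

`weekday 0` advances to the next Sunday; 2060-02-29 is already a Sunday, so it stays at 2060-02-29.
Applying '+272 days' to 2060-02-29: counting 272 days forward gives 2060-11-27.
`weekday 2` advances to the next Tuesday; 2060-11-27 is a Saturday, so it moves forward to 2060-11-30.

2060-11-30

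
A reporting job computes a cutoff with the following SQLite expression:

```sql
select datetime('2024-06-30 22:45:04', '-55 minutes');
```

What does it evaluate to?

-55 minutes from 2024-06-30 22:45:04 is 2024-06-30 21:50:04.

2024-06-30 21:50:04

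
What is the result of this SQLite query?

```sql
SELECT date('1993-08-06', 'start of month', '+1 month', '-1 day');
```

`start of month` rewinds 1993-08-06 to 1993-08-01.
Adding +1 month to 1993-08-01 gives 1993-09-01.
Going back 1 day from 1993-09-01 reaches 1993-08-31 (last day of August, 31 days).

1993-08-31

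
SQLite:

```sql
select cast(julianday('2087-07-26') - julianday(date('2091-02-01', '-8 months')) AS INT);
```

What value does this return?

Adding -8 months to 2091-02-01 gives 2090-06-01.
5 days remain in July 2087 after the 26th (31 − 26).
Full months from August 2087 through May 2090 contribute their day counts.
Then 1 day into June 2090.
Total: 5 + 31 + 30 + 31 + 30 + 31 + 31 + 29 + 31 + 30 + 31 + 30 + 31 + 31 + 30 + 31 + 30 + 31 + 31 + 28 + 31 + 30 + 31 + 30 + 31 + 31 + 30 + 31 + 30 + 31 + 31 + 28 + 31 + 30 + 31 + 1 = 1041.
The subtraction is earlier − later, so the result is −1041 → -1041.

-1041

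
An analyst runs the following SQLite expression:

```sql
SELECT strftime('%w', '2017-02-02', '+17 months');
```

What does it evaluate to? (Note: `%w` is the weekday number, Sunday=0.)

1

First apply '+17 months': 2017-02-02 → 2018-07-02.
2018-07-02 is a Monday; with Sunday=0 that is 1.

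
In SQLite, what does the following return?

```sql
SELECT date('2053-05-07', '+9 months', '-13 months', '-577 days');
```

Adding +9 months to 2053-05-07 gives 2054-02-07.
Adding -13 months to 2054-02-07 gives 2053-01-07.
Applying '-577 days' to 2053-01-07: counting 577 days back gives 2051-06-10.

2051-06-10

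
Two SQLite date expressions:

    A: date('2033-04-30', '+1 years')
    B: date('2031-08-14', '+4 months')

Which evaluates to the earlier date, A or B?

B

A = 2034-04-30.
B = 2031-12-14.
B is earlier.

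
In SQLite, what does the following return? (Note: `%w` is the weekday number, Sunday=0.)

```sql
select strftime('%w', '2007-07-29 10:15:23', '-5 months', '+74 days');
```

1

First apply '-5 months', '+74 days': 2007-07-29 10:15:23 → 2007-05-14 10:15:23.
2007-05-14 is a Monday; with Sunday=0 that is 1.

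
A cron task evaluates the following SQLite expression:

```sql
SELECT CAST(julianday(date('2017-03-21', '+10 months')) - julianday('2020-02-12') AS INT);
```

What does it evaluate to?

-752

Adding +10 months to 2017-03-21 gives 2018-01-21.
10 days remain in January 2018 after the 21st (31 − 21).
Full months from February 2018 through January 2020 contribute their day counts.
Then 12 days into February 2020.
Total: 10 + 28 + 31 + 30 + 31 + 30 + 31 + 31 + 30 + 31 + 30 + 31 + 31 + 28 + 31 + 30 + 31 + 30 + 31 + 31 + 30 + 31 + 30 + 31 + 31 + 12 = 752.
The subtraction is earlier − later, so the result is −752 → -752.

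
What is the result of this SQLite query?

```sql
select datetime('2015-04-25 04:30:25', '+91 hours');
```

2015-04-28 23:30:25

+91 hours from 2015-04-25 04:30:25 is 2015-04-28 23:30:25 (crosses midnight).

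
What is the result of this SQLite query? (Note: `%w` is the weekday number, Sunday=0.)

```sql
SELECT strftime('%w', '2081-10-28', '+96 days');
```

First apply '+96 days': 2081-10-28 → 2082-02-01.
2082-02-01 is a Sunday; with Sunday=0 that is 0.

0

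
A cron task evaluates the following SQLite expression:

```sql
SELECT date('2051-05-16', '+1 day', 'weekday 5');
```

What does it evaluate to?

2051-05-19

Advancing 1 more day within May lands on 2051-05-17.
`weekday 5` advances to the next Friday; 2051-05-17 is a Wednesday, so it moves forward to 2051-05-19.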